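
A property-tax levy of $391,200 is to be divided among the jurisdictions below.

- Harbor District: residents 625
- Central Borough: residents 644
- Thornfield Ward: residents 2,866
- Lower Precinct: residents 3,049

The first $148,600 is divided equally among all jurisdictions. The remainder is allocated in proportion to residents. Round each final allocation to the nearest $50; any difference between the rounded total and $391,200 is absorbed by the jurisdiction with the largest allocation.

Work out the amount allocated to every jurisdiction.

$148,600 shared equally gives $37,150 per jurisdiction.
Remainder $242,600 by residents (total 7,184): Harbor District 21,105.93 → $21,100; Central Borough 21,747.55 → $21,750; Thornfield Ward 96,783.35 → $96,800; Lower Precinct 102,963.17 → $102,950.
Totals: Harbor District $37,150 + $21,100 = $58,250; Central Borough $37,150 + $21,750 = $58,900; Thornfield Ward $37,150 + $96,800 = $133,950; Lower Precinct $37,150 + $102,950 = $140,100.

Harbor District: $58,250 | Central Borough: $58,900 | Thornfield Ward: $133,950 | Lower Precinct: $140,100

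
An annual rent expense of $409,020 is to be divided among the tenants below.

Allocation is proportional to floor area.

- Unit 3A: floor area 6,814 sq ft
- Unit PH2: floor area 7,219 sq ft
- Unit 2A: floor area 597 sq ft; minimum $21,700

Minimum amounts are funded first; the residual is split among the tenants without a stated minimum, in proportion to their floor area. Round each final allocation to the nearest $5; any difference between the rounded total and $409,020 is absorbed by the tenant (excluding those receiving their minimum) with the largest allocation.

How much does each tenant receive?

Fund the minimums — Unit 2A $21,700. Remaining pool $387,320.
Remaining pool split over remaining floor area 14,033: Unit 3A 188,070.87 → $188,070; Unit PH2 199,249.13 → $199,250.

Unit 3A: $188,070; Unit PH2: $199,250; Unit 2A: $21,700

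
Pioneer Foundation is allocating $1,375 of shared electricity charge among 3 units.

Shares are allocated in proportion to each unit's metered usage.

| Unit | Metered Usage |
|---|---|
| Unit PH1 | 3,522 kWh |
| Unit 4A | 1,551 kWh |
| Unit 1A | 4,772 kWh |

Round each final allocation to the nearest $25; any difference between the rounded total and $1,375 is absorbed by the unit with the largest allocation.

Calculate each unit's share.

Unit PH1: $500 · Unit 4A: $225 · Unit 1A: $650

Combined metered usage = 9,845.
Pro-rata amounts: Unit PH1 3,522/9,845 × $1,375 = 491.90; Unit 4A 1,551/9,845 × $1,375 = 216.62; Unit 1A 4,772/9,845 × $1,375 = 666.48.
At nearest $25: Unit PH1 $500; Unit 4A $225; Unit 1A $675. Sum = $1,400.
Difference $1,375 − $1,400 = −$25 applied to largest allocation (Unit 1A): Unit 1A becomes $650.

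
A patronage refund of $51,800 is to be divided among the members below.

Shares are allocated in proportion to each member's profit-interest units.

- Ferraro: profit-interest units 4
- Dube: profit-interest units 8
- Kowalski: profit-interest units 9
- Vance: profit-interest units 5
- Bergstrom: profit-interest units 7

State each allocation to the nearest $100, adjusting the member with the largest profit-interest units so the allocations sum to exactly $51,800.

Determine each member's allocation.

Profit-interest units total: 4 + 8 + 9 + 5 + 7 = 33.
Unrounded shares: Ferraro 6,278.79; Dube 12,557.58; Kowalski 14,127.27; Vance 7,848.48; Bergstrom 10,987.88.
After rounding ($100): Ferraro $6,300; Dube $12,600; Kowalski $14,100; Vance $7,800; Bergstrom $11,000. Sum = $51,800.
Sum already equals the total — no adjustment.

Ferraro: $6,300 · Dube: $12,600 · Kowalski: $14,100 · Vance: $7,800 · Bergstrom: $11,000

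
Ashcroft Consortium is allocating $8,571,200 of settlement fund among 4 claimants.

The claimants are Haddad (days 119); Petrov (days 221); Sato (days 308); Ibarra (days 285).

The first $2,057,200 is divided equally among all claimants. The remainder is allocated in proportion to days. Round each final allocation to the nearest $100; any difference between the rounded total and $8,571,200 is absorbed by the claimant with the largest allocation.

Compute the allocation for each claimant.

Equal tier: $2,057,200 ÷ 4 = $514,300 apiece.
Remainder $6,514,000 by days (total 933): Haddad 830,831.73 → $830,800; Petrov 1,542,973.20 → $1,543,000; Sato 2,150,388.00 → $2,150,400; Ibarra 1,989,807.07 → $1,989,800.
Totals: Haddad $514,300 + $830,800 = $1,345,100; Petrov $514,300 + $1,543,000 = $2,057,300; Sato $514,300 + $2,150,400 = $2,664,700; Ibarra $514,300 + $1,989,800 = $2,504,100.

Haddad: $1,345,100; Petrov: $2,057,300; Sato: $2,664,700; Ibarra: $2,504,100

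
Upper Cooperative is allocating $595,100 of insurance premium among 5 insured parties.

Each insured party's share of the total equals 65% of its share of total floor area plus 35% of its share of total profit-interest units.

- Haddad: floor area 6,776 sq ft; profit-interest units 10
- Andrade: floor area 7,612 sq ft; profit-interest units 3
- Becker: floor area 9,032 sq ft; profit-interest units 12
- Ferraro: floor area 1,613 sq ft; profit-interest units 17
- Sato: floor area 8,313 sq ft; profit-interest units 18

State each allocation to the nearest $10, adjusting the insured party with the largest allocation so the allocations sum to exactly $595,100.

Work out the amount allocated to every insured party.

Totals — floor area 33,346, profit-interest units 60.
Composite weights (65% floor area + 35% profit-interest units): Haddad 0.1904; Andrade 0.1659; Becker 0.2461; Ferraro 0.1306; Sato 0.2670.
Unrounded shares: Haddad 113,316.05; Andrade 98,713.77; Becker 146,428.58; Ferraro 77,724.95; Sato 158,916.65.
At nearest $10: Haddad $113,320; Andrade $98,710; Becker $146,430; Ferraro $77,720; Sato $158,920. Sum = $595,100.
No rounding difference to absorb.

Haddad: $113,320; Andrade: $98,710; Becker: $146,430; Ferraro: $77,720; Sato: $158,920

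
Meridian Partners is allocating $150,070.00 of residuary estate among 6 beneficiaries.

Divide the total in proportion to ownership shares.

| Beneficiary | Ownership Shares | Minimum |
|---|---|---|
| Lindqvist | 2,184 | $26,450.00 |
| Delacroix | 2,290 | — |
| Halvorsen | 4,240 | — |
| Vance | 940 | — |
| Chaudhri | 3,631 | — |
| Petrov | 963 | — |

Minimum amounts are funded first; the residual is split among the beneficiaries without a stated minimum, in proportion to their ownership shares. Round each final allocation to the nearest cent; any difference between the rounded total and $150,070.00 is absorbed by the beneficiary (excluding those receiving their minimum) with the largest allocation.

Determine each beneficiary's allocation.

Lindqvist: $26,450.00 | Delacroix: $23,465.67 | Halvorsen: $43,447.35 | Vance: $9,632.19 | Chaudhri: $37,206.91 | Petrov: $9,867.88

Guaranteed amounts: Lindqvist $26,450.00. Remaining pool $123,620.00.
Remaining pool split over remaining ownership shares 12,064: Delacroix 23,465.6664 → $23,465.67; Halvorsen 43,447.3475 → $43,447.35; Vance 9,632.19496 → $9,632.19; Chaudhri 37,206.9148 → $37,206.91; Petrov 9,867.8763 → $9,867.88.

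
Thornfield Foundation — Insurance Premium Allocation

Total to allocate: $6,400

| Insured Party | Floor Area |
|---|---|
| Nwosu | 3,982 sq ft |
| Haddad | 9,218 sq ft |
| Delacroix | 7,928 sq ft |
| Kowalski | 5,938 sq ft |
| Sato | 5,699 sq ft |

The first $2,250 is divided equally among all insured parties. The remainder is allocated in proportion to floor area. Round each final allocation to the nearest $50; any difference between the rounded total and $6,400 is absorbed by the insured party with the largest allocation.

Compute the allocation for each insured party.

Nwosu: $950 · Haddad: $1,650 · Delacroix: $1,450 · Kowalski: $1,200 · Sato: $1,150

First tranche $2,250 split equally: $450 each.
Remainder $4,150 by floor area (total 32,765): Nwosu 504.36 → $500; Haddad 1,167.55 → $1,150; Delacroix 1,004.16 → $1,000; Kowalski 752.10 → $750; Sato 721.83 → $700.
Rounding difference +$50 on remainder applied to Haddad.
Totals: Nwosu $450 + $500 = $950; Haddad $450 + $1,200 = $1,650; Delacroix $450 + $1,000 = $1,450; Kowalski $450 + $750 = $1,200; Sato $450 + $700 = $1,150.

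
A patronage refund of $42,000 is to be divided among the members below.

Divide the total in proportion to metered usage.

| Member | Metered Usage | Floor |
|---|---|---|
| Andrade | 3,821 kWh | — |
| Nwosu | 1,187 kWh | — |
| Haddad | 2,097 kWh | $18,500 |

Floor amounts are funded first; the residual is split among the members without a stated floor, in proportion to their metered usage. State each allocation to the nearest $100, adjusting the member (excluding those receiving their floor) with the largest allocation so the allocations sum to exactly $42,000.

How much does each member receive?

Fund the minimums — Haddad $18,500. Residual $23,500.
Residual split over remaining metered usage 5,008: Andrade 17,930.01 → $17,900; Nwosu 5,569.99 → $5,600.

Andrade: $17,900 | Nwosu: $5,600 | Haddad: $18,500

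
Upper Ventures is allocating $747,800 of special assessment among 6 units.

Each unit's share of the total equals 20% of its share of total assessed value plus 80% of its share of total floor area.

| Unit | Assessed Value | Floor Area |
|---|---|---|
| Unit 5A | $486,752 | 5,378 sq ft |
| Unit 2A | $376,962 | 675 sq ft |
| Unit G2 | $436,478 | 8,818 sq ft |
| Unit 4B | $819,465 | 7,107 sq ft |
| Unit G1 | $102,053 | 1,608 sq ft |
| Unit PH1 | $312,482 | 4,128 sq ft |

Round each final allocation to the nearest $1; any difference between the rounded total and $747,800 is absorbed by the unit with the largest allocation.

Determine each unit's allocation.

Unit 5A: $144,817; Unit 2A: $36,818; Unit G2: $216,107; Unit 4B: $201,775; Unit G1: $40,733; Unit PH1: $107,550

Totals — assessed value 2,534,192, floor area 27,714.
Composite weights (20% assessed value + 80% floor area): Unit 5A 0.1937; Unit 2A 0.0492; Unit G2 0.2890; Unit 4B 0.2698; Unit G1 0.0545; Unit PH1 0.1438.
Raw shares: Unit 5A 144,817.16; Unit 2A 36,817.79; Unit G2 216,106.68; Unit 4B 201,775.37; Unit G1 40,733.46; Unit PH1 107,549.54.
Rounded to nearest $1: Unit 5A $144,817; Unit 2A $36,818; Unit G2 $216,107; Unit 4B $201,775; Unit G1 $40,733; Unit PH1 $107,550. Sum = $747,800.
Rounded total matches; no reconciliation needed.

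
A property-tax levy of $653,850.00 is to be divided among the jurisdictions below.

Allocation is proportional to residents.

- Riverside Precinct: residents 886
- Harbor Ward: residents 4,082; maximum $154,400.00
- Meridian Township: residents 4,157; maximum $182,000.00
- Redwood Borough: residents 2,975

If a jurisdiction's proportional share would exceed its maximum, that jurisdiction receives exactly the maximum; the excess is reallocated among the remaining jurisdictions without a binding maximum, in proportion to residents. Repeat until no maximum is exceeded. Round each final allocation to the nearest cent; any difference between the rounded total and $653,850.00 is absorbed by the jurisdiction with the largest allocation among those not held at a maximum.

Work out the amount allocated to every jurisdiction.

Combined residents = 12,100.
Unconstrained shares: Riverside Precinct 47,876.9504; Harbor Ward 220,579.8099; Meridian Township 224,632.5992; Redwood Borough 160,760.6405.
Held at cap: Harbor Ward ($154,400.00), Meridian Township ($182,000.00); residual $317,450.00 reallocated over remaining residents 3,861.
Shares after redistribution: Riverside Precinct 72,846.5941 → $72,846.59; Redwood Borough 244,603.4059 → $244,603.41.

Riverside Precinct: $72,846.59 | Harbor Ward: $154,400.00 | Meridian Township: $182,000.00 | Redwood Borough: $244,603.41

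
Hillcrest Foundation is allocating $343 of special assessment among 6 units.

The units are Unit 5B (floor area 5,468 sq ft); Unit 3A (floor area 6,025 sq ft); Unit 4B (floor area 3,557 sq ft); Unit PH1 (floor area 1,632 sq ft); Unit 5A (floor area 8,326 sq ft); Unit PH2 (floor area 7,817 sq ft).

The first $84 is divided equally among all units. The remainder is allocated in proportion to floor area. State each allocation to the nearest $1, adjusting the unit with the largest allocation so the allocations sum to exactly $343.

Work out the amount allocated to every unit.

Equal tier: $84 ÷ 6 = $14 apiece.
Remainder $259 by floor area (total 32,825): Unit 5B 43.14 → $43; Unit 3A 47.54 → $48; Unit 4B 28.07 → $28; Unit PH1 12.88 → $13; Unit 5A 65.69 → $66; Unit PH2 61.68 → $62.
Rounding difference −$1 on remainder applied to Unit 5A.
Totals: Unit 5B $14 + $43 = $57; Unit 3A $14 + $48 = $62; Unit 4B $14 + $28 = $42; Unit PH1 $14 + $13 = $27; Unit 5A $14 + $65 = $79; Unit PH2 $14 + $62 = $76.

Unit 5B: $57 · Unit 3A: $62 · Unit 4B: $42 · Unit PH1: $27 · Unit 5A: $79 · Unit PH2: $76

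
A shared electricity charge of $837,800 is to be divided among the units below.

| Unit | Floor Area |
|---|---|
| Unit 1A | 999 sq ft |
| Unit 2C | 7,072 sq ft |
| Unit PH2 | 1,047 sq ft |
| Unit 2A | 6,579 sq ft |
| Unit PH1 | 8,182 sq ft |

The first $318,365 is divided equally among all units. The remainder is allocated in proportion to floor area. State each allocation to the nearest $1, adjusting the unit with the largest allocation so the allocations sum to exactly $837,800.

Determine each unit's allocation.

Unit 1A: $85,404 · Unit 2C: $217,509 · Unit PH2: $86,448 · Unit 2A: $206,785 · Unit PH1: $241,654

$318,365 shared equally gives $63,673 per unit.
Remainder $519,435 by floor area (total 23,879): Unit 1A 21,731.04 → $21,731; Unit 2C 153,835.77 → $153,836; Unit PH2 22,775.18 → $22,775; Unit 2A 143,111.64 → $143,112; Unit PH1 177,981.37 → $177,981.
Totals: Unit 1A $63,673 + $21,731 = $85,404; Unit 2C $63,673 + $153,836 = $217,509; Unit PH2 $63,673 + $22,775 = $86,448; Unit 2A $63,673 + $143,112 = $206,785; Unit PH1 $63,673 + $177,981 = $241,654.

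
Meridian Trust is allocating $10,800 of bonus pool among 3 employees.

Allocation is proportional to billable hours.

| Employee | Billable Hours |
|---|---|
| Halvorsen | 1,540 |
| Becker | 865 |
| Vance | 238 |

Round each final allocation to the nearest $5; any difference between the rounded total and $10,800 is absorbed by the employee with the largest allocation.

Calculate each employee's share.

Halvorsen: $6,290 · Becker: $3,535 · Vance: $975

Total billable hours = 2,643.
Proportional shares: Halvorsen 1,540/2,643 × $10,800 = 6,292.85; Becker 865/2,643 × $10,800 = 3,534.62; Vance 238/2,643 × $10,800 = 972.53.
After rounding ($5): Halvorsen $6,295; Becker $3,535; Vance $975. Sum = $10,805.
Difference $10,800 − $10,805 = −$5 applied to largest allocation (Halvorsen): Halvorsen becomes $6,290.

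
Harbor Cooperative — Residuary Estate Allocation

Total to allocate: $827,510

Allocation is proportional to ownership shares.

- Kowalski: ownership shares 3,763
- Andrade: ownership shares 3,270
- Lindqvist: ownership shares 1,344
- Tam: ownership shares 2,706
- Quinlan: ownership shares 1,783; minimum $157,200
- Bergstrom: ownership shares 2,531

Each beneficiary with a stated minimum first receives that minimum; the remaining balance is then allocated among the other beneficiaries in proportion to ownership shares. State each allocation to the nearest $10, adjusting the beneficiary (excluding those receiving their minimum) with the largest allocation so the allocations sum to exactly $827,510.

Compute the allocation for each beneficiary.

Kowalski: $185,290 | Andrade: $161,000 | Lindqvist: $66,170 | Tam: $133,230 | Quinlan: $157,200 | Bergstrom: $124,620

Minimums first: Quinlan $157,200. Remaining pool $670,310.
Remaining pool split over remaining ownership shares 13,614: Kowalski 185,278.14 → $185,280; Andrade 161,004.39 → $161,000; Lindqvist 66,174.28 → $66,170; Tam 133,234.82 → $133,230; Bergstrom 124,618.38 → $124,620.
Rounding difference +$10 applied to Kowalski → $185,290.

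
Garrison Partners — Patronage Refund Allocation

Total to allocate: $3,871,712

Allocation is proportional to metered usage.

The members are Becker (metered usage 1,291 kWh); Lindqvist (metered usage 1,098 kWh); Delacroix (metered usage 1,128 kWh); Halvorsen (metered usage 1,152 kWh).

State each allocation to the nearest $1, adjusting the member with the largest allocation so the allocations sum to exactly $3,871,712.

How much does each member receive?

Metered usage total: 4,669.
Unrounded shares: Becker 1,291/4,669 × $3,871,712 = 1,070,546.20; Lindqvist 1,098/4,669 × $3,871,712 = 910,503.27; Delacroix 1,128/4,669 × $3,871,712 = 935,380.41; Halvorsen 1,152/4,669 × $3,871,712 = 955,282.12.
After rounding ($1): Becker $1,070,546; Lindqvist $910,503; Delacroix $935,380; Halvorsen $955,282. Sum = $3,871,711.
Difference $3,871,712 − $3,871,711 = +$1 applied to largest allocation (Becker): Becker becomes $1,070,547.

Becker: $1,070,547; Lindqvist: $910,503; Delacroix: $935,380; Halvorsen: $955,282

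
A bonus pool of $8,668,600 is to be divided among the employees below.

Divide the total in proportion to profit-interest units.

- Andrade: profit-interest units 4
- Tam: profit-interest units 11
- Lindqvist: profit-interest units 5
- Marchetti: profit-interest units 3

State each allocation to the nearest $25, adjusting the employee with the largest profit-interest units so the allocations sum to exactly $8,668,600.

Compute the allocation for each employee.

Andrade: $1,507,575 · Tam: $4,145,875 · Lindqvist: $1,884,475 · Marchetti: $1,130,675

Sum of profit-interest units: 23.
Pro-rata amounts: Andrade 4/23 × $8,668,600 = 1,507,582.61; Tam 11/23 × $8,668,600 = 4,145,852.17; Lindqvist 5/23 × $8,668,600 = 1,884,478.26; Marchetti 3/23 × $8,668,600 = 1,130,686.96.
At nearest $25: Andrade $1,507,575; Tam $4,145,850; Lindqvist $1,884,475; Marchetti $1,130,675. Sum = $8,668,575.
Difference $8,668,600 − $8,668,575 = +$25 applied to largest profit-interest units (Tam): Tam becomes $4,145,875.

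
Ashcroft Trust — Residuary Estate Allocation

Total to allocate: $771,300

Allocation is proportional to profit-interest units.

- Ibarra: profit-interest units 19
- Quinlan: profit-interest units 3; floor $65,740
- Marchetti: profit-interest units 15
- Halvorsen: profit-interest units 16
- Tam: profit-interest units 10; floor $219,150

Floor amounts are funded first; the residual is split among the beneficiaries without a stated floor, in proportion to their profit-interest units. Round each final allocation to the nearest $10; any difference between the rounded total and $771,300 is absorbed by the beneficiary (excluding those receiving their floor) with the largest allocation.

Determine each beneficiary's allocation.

Ibarra: $184,840 · Quinlan: $65,740 · Marchetti: $145,920 · Halvorsen: $155,650 · Tam: $219,150

Minimums first: Quinlan $65,740; Tam $219,150. Remaining pool $486,410.
Remaining pool split over remaining profit-interest units 50: Ibarra 184,835.80 → $184,840; Marchetti 145,923.00 → $145,920; Halvorsen 155,651.20 → $155,650.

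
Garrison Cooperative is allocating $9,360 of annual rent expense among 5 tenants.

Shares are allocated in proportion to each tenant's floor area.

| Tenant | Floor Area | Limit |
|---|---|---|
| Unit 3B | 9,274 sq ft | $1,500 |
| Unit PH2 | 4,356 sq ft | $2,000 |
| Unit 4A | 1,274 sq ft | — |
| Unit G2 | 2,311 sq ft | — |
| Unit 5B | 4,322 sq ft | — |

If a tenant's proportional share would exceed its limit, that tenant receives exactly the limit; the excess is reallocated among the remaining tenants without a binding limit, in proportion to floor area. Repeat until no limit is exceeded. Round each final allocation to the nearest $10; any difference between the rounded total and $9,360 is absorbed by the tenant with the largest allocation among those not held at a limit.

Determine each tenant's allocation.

Unit 3B: $1,500 | Unit PH2: $2,000 | Unit 4A: $940 | Unit G2: $1,710 | Unit 5B: $3,210

Sum of floor area: 21,537.
Proportional shares (ignoring caps): Unit 3B 4,030.49; Unit PH2 1,893.12; Unit 4A 553.68; Unit G2 1,004.36; Unit 5B 1,878.35.
Cap binds for Unit 3B ($1,500); balance $7,860 reallocated over remaining floor area 12,263.
Cap binds for Unit PH2 ($2,000); balance $5,860 reallocated over remaining floor area 7,907.
Remaining shares: Unit 4A 944.18 → $940; Unit G2 1,712.72 → $1,710; Unit 5B 3,203.10 → $3,200.
Rounding difference +$10 applied to Unit 5B → $3,210.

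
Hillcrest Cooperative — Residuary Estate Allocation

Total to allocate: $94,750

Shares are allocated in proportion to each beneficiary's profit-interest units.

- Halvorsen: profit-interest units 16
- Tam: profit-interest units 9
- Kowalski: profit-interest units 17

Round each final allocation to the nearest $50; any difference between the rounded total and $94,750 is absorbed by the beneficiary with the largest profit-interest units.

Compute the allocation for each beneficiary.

Halvorsen: $36,100 · Tam: $20,300 · Kowalski: $38,350

Profit-interest units total: 16 + 9 + 17 = 42.
Unrounded shares: Halvorsen 36,095.24; Tam 20,303.57; Kowalski 38,351.19.
Rounded to nearest $50: Halvorsen $36,100; Tam $20,300; Kowalski $38,350. Sum = $94,750.
Rounded total matches; no reconciliation needed.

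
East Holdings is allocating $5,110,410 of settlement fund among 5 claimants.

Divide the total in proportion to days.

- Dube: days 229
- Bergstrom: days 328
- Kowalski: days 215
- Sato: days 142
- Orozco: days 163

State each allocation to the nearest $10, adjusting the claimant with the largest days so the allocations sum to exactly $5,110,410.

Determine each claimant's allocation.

Combined days = 1,077.
Pro-rata amounts: Dube 229/1,077 × $5,110,410 = 1,086,614.57; Bergstrom 328/1,077 × $5,110,410 = 1,556,373.70; Kowalski 215/1,077 × $5,110,410 = 1,020,183.98; Sato 142/1,077 × $5,110,410 = 673,795.93; Orozco 163/1,077 × $5,110,410 = 773,441.81.
At nearest $10: Dube $1,086,610; Bergstrom $1,556,370; Kowalski $1,020,180; Sato $673,800; Orozco $773,440. Sum = $5,110,400.
Difference $5,110,410 − $5,110,400 = +$10 applied to largest days (Bergstrom): Bergstrom becomes $1,556,380.

Dube: $1,086,610 · Bergstrom: $1,556,380 · Kowalski: $1,020,180 · Sato: $673,800 · Orozco: $773,440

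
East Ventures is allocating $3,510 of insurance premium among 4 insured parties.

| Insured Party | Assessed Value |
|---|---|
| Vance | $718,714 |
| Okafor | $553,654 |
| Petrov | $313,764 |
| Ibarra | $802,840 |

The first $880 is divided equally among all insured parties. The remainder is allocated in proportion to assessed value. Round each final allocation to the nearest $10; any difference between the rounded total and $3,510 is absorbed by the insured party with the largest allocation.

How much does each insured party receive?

Vance: $1,010 | Okafor: $830 | Petrov: $570 | Ibarra: $1,100

$880 shared equally gives $220 per insured party.
Remainder $2,630 by assessed value (total 2,388,972): Vance 791.23 → $790; Okafor 609.51 → $610; Petrov 345.42 → $350; Ibarra 883.84 → $880.
Totals: Vance $220 + $790 = $1,010; Okafor $220 + $610 = $830; Petrov $220 + $350 = $570; Ibarra $220 + $880 = $1,100.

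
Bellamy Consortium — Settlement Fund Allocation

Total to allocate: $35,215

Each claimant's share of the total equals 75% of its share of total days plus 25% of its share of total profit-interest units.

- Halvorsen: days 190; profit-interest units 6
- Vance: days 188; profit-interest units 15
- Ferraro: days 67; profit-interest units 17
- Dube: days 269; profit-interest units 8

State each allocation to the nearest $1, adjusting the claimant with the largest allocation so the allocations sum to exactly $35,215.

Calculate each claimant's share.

Days total 714; profit-interest units total 46.
Composite weights (75% days + 25% profit-interest units): Halvorsen 0.2322; Vance 0.2790; Ferraro 0.1628; Dube 0.3260.
Pro-rata amounts: Halvorsen 8,176.52; Vance 9,825.01; Ferraro 5,731.93; Dube 11,481.54.
After rounding ($1): Halvorsen $8,177; Vance $9,825; Ferraro $5,732; Dube $11,482. Sum = $35,216.
Difference $35,215 − $35,216 = −$1 applied to largest allocation (Dube): Dube becomes $11,481.

Halvorsen: $8,177 | Vance: $9,825 | Ferraro: $5,732 | Dube: $11,481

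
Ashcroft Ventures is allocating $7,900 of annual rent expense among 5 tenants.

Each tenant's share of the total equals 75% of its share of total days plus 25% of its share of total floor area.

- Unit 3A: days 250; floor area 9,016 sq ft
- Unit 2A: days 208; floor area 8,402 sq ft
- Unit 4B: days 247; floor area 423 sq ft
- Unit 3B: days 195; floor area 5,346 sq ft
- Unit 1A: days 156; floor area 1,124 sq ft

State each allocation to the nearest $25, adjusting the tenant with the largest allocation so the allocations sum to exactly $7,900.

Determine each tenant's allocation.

Unit 3A: $2,125; Unit 2A: $1,850; Unit 4B: $1,425; Unit 3B: $1,525; Unit 1A: $975

Totals — days 1,056, floor area 24,311.
Composite weights (75% days + 25% floor area): Unit 3A 0.2703; Unit 2A 0.2341; Unit 4B 0.1798; Unit 3B 0.1935; Unit 1A 0.1224.
Raw shares: Unit 3A 2,135.15; Unit 2A 1,849.62; Unit 4B 1,420.23; Unit 3B 1,528.41; Unit 1A 966.60.
At nearest $25: Unit 3A $2,125; Unit 2A $1,850; Unit 4B $1,425; Unit 3B $1,525; Unit 1A $975. Sum = $7,900.
No rounding difference to absorb.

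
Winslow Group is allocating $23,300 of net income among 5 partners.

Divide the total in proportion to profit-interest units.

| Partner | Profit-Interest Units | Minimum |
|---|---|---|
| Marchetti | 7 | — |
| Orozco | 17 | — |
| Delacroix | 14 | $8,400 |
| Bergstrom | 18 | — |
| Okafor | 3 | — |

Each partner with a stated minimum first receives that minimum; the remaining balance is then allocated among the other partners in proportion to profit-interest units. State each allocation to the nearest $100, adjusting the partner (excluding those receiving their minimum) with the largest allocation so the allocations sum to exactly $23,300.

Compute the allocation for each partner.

Marchetti: $2,300 · Orozco: $5,600 · Delacroix: $8,400 · Bergstrom: $6,000 · Okafor: $1,000

Minimums first: Delacroix $8,400. Remaining pool $14,900.
Remaining pool split over remaining profit-interest units 45: Marchetti 2,317.78 → $2,300; Orozco 5,628.89 → $5,600; Bergstrom 5,960.00 → $6,000; Okafor 993.33 → $1,000.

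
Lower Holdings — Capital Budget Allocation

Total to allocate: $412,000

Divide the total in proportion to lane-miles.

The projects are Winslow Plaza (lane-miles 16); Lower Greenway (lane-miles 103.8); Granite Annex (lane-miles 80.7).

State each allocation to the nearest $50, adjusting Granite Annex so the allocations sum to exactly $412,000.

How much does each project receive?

Winslow Plaza: $32,900 | Lower Greenway: $213,300 | Granite Annex: $165,800

Sum of lane-miles: 200.5.
Unrounded shares: Winslow Plaza 16/200.5 × $412,000 = 32,877.81; Lower Greenway 103.8/200.5 × $412,000 = 213,294.76; Granite Annex 80.7/200.5 × $412,000 = 165,827.43.
At nearest $50: Winslow Plaza $32,900; Lower Greenway $213,300; Granite Annex $165,850. Sum = $412,050.
Difference $412,000 − $412,050 = −$50 applied to Granite Annex: Granite Annex becomes $165,800.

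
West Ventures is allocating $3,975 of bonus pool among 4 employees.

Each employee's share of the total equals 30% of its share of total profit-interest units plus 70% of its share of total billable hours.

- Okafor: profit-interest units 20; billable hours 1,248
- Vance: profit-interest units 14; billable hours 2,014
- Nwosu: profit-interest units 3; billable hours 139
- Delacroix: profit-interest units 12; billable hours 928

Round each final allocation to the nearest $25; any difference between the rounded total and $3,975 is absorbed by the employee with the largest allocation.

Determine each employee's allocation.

Okafor: $1,300 · Vance: $1,625 · Nwosu: $150 · Delacroix: $900

Profit-interest units total 49; billable hours total 4,329.
Combined weights (30% profit-interest units + 70% billable hours): Okafor 0.3243; Vance 0.4114; Nwosu 0.0408; Delacroix 0.2235.
Raw shares: Okafor 1,288.90; Vance 1,635.23; Nwosu 162.35; Delacroix 888.52.
Rounded to nearest $25: Okafor $1,300; Vance $1,625; Nwosu $150; Delacroix $900. Sum = $3,975.
Sum already equals the total — no adjustment.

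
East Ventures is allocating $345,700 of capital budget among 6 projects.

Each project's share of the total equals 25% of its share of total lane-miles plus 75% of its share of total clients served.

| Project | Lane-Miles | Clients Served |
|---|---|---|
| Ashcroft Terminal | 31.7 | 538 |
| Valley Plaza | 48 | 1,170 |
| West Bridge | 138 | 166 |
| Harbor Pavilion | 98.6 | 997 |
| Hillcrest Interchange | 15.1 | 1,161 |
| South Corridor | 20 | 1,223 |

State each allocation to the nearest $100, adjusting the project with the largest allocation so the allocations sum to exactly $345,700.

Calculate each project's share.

Ashcroft Terminal: $34,300; Valley Plaza: $69,500; West Bridge: $42,100; Harbor Pavilion: $73,500; Hillcrest Interchange: $61,000; South Corridor: $65,300

Lane-miles total 351.4; clients served total 5,255.
Combined weights (25% lane-miles + 75% clients served): Ashcroft Terminal 0.0993; Valley Plaza 0.2011; West Bridge 0.1219; Harbor Pavilion 0.2124; Hillcrest Interchange 0.1764; South Corridor 0.1888.
Raw shares: Ashcroft Terminal 34,340.68; Valley Plaza 69,531.66; West Bridge 42,130.61; Harbor Pavilion 73,440.87; Hillcrest Interchange 60,996.03; South Corridor 65,260.16.
At nearest $100: Ashcroft Terminal $34,300; Valley Plaza $69,500; West Bridge $42,100; Harbor Pavilion $73,400; Hillcrest Interchange $61,000; South Corridor $65,300. Sum = $345,600.
Difference $345,700 − $345,600 = +$100 applied to largest allocation (Harbor Pavilion): Harbor Pavilion becomes $73,500.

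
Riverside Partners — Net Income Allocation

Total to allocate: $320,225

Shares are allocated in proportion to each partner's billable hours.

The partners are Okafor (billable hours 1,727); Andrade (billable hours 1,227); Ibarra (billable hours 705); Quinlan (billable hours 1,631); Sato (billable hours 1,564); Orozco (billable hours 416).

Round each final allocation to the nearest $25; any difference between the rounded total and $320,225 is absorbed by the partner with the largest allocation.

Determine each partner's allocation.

Billable hours total: 7,270.
Raw shares: Okafor 1,727/7,270 × $320,225 = 76,069.96; Andrade 1,227/7,270 × $320,225 = 54,046.23; Ibarra 705/7,270 × $320,225 = 31,053.46; Quinlan 1,631/7,270 × $320,225 = 71,841.40; Sato 1,564/7,270 × $320,225 = 68,890.22; Orozco 416/7,270 × $320,225 = 18,323.74.
After rounding ($25): Okafor $76,075; Andrade $54,050; Ibarra $31,050; Quinlan $71,850; Sato $68,900; Orozco $18,325. Sum = $320,250.
Difference $320,225 − $320,250 = −$25 applied to largest allocation (Okafor): Okafor becomes $76,050.

Okafor: $76,050 | Andrade: $54,050 | Ibarra: $31,050 | Quinlan: $71,850 | Sato: $68,900 | Orozco: $18,325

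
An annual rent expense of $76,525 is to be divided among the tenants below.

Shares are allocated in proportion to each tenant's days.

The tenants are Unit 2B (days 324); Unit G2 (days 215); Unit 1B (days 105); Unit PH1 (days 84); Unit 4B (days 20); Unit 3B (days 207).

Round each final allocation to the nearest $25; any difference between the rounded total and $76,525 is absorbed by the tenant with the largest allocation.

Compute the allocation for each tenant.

Unit 2B: $25,975 · Unit G2: $17,225 · Unit 1B: $8,425 · Unit PH1: $6,725 · Unit 4B: $1,600 · Unit 3B: $16,575

Total days = 955.
Proportional shares: Unit 2B 324/955 × $76,525 = 25,962.41; Unit G2 215/955 × $76,525 = 17,228.14; Unit 1B 105/955 × $76,525 = 8,413.74; Unit PH1 84/955 × $76,525 = 6,730.99; Unit 4B 20/955 × $76,525 = 1,602.62; Unit 3B 207/955 × $76,525 = 16,587.09.
At nearest $25: Unit 2B $25,950; Unit G2 $17,225; Unit 1B $8,425; Unit PH1 $6,725; Unit 4B $1,600; Unit 3B $16,575. Sum = $76,500.
Difference $76,525 − $76,500 = +$25 applied to largest allocation (Unit 2B): Unit 2B becomes $25,975.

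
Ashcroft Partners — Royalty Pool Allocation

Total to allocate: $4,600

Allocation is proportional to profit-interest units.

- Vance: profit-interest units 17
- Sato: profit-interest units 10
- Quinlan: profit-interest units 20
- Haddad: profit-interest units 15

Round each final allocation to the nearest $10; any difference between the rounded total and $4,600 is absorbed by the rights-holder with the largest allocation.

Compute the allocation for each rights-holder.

Combined profit-interest units = 62.
Raw shares: Vance 17/62 × $4,600 = 1,261.29; Sato 10/62 × $4,600 = 741.94; Quinlan 20/62 × $4,600 = 1,483.87; Haddad 15/62 × $4,600 = 1,112.90.
Rounded to nearest $10: Vance $1,260; Sato $740; Quinlan $1,480; Haddad $1,110. Sum = $4,590.
Difference $4,600 − $4,590 = +$10 applied to largest allocation (Quinlan): Quinlan becomes $1,490.

Vance: $1,260 | Sato: $740 | Quinlan: $1,490 | Haddad: $1,110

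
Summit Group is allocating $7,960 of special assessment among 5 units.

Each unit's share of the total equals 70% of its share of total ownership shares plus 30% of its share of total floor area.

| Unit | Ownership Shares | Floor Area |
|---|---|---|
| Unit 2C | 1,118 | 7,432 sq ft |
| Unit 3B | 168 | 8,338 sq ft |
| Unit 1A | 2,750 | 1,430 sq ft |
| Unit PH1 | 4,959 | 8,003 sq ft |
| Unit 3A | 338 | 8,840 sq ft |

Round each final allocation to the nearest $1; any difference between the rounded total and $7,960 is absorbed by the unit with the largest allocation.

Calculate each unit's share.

Totals — ownership shares 9,333, floor area 34,043.
Composite weights (70% ownership shares + 30% floor area): Unit 2C 0.1493; Unit 3B 0.0861; Unit 1A 0.2189; Unit PH1 0.4425; Unit 3A 0.1033.
Raw shares: Unit 2C 1,188.80; Unit 3B 685.18; Unit 1A 1,742.12; Unit PH1 3,522.01; Unit 3A 821.89.
Rounded to nearest $1: Unit 2C $1,189; Unit 3B $685; Unit 1A $1,742; Unit PH1 $3,522; Unit 3A $822. Sum = $7,960.
Rounded total matches; no reconciliation needed.

Unit 2C: $1,189 · Unit 3B: $685 · Unit 1A: $1,742 · Unit PH1: $3,522 · Unit 3A: $822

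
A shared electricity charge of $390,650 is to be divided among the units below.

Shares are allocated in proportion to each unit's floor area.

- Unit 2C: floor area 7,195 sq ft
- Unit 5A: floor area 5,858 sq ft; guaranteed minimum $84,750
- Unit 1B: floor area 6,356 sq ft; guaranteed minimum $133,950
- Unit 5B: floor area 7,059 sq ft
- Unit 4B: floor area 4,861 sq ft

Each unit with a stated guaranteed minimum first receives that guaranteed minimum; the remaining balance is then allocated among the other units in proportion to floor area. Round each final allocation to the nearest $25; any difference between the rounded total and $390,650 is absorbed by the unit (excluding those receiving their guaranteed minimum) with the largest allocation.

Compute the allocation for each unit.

Fund the minimums — Unit 5A $84,750; Unit 1B $133,950. Balance $171,950.
Balance split over remaining floor area 19,115: Unit 2C 64,723.01 → $64,725; Unit 5B 63,499.61 → $63,500; Unit 4B 43,727.38 → $43,725.

Unit 2C: $64,725; Unit 5A: $84,750; Unit 1B: $133,950; Unit 5B: $63,500; Unit 4B: $43,725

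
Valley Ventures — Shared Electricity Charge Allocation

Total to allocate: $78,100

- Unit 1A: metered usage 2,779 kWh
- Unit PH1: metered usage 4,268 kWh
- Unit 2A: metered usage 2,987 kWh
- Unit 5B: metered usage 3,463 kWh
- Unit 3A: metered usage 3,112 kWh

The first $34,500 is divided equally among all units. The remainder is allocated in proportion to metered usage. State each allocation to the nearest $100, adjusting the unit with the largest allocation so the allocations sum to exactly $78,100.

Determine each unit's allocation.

First tranche $34,500 split equally: $6,900 each.
Remainder $43,600 by metered usage (total 16,609): Unit 1A 7,295.11 → $7,300; Unit PH1 11,203.85 → $11,200; Unit 2A 7,841.12 → $7,800; Unit 5B 9,090.66 → $9,100; Unit 3A 8,169.26 → $8,200.
Totals: Unit 1A $6,900 + $7,300 = $14,200; Unit PH1 $6,900 + $11,200 = $18,100; Unit 2A $6,900 + $7,800 = $14,700; Unit 5B $6,900 + $9,100 = $16,000; Unit 3A $6,900 + $8,200 = $15,100.

Unit 1A: $14,200 | Unit PH1: $18,100 | Unit 2A: $14,700 | Unit 5B: $16,000 | Unit 3A: $15,100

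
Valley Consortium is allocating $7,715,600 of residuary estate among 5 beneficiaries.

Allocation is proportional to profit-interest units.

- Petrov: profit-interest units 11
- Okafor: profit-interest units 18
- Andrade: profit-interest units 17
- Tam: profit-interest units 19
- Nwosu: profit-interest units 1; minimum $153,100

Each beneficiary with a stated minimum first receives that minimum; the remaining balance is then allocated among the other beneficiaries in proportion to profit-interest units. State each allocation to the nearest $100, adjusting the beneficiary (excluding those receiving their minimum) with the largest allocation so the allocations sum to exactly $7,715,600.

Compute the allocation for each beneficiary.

Petrov: $1,279,800 · Okafor: $2,094,200 · Andrade: $1,977,900 · Tam: $2,210,600 · Nwosu: $153,100

Minimums first: Nwosu $153,100. Balance $7,562,500.
Balance split over remaining profit-interest units 65: Petrov 1,279,807.69 → $1,279,800; Okafor 2,094,230.77 → $2,094,200; Andrade 1,977,884.62 → $1,977,900; Tam 2,210,576.92 → $2,210,600.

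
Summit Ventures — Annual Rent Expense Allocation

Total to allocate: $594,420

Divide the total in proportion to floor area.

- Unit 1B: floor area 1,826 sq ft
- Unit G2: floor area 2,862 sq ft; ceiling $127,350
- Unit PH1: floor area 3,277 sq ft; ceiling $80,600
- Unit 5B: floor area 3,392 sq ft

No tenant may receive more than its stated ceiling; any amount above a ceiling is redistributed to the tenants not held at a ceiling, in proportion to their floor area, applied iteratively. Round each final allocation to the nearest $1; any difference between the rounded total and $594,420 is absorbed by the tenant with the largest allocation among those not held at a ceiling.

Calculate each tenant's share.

Unit 1B: $135,242 · Unit G2: $127,350 · Unit PH1: $80,600 · Unit 5B: $251,228

Total floor area = 11,357.
Pro-rata shares before constraints: Unit 1B 95,571.97; Unit G2 149,795.72; Unit PH1 171,516.63; Unit 5B 177,535.67.
Cap binds for Unit G2 ($127,350), Unit PH1 ($80,600); balance $386,470 reallocated over remaining floor area 5,218.
Shares after redistribution: Unit 1B 135,242.28 → $135,242; Unit 5B 251,227.72 → $251,228.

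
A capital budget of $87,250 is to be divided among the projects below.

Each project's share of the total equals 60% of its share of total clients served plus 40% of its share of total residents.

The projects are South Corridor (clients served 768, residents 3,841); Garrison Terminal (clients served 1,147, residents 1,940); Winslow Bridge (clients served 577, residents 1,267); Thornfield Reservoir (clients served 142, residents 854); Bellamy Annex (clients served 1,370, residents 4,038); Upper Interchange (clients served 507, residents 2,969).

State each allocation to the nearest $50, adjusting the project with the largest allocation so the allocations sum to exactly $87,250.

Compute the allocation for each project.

South Corridor: $17,900; Garrison Terminal: $17,850; Winslow Bridge: $9,650; Thornfield Reservoir: $3,650; Bellamy Annex: $25,350; Upper Interchange: $12,850

Totals — clients served 4,511, residents 14,909.
Composite weights (60% clients served + 40% residents): South Corridor 0.2052; Garrison Terminal 0.2046; Winslow Bridge 0.1107; Thornfield Reservoir 0.0418; Bellamy Annex 0.2906; Upper Interchange 0.1471.
Proportional shares: South Corridor 17,903.89; Garrison Terminal 17,852.18; Winslow Bridge 9,661.94; Thornfield Reservoir 3,647.01; Bellamy Annex 25,351.23; Upper Interchange 12,833.75.
Rounded to nearest $50: South Corridor $17,900; Garrison Terminal $17,850; Winslow Bridge $9,650; Thornfield Reservoir $3,650; Bellamy Annex $25,350; Upper Interchange $12,850. Sum = $87,250.
Sum already equals the total — no adjustment.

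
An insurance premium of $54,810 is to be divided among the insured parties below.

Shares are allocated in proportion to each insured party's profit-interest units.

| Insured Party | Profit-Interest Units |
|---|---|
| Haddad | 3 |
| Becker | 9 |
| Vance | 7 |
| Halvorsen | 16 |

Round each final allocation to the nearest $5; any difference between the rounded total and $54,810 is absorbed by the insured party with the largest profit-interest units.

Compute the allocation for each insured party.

Profit-interest units total: 3 + 9 + 7 + 16 = 35.
Pro-rata amounts: Haddad 4,698.00; Becker 14,094.00; Vance 10,962.00; Halvorsen 25,056.00.
Rounded to nearest $5: Haddad $4,700; Becker $14,095; Vance $10,960; Halvorsen $25,055. Sum = $54,810.
Rounded total matches; no reconciliation needed.

Haddad: $4,700 | Becker: $14,095 | Vance: $10,960 | Halvorsen: $25,055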